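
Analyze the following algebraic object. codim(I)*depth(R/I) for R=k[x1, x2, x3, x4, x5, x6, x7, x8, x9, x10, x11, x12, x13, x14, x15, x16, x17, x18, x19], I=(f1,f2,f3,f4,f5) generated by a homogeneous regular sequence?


codim=5, depth=dim(R/I)=19-5=14
Product=5*14=70


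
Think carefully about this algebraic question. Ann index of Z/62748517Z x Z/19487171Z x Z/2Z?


Exponent = lcm of the cyclic orders; pairwise coprime => product.
13^7*11^7*2^1=62748517*19487171*2=2445582161550814


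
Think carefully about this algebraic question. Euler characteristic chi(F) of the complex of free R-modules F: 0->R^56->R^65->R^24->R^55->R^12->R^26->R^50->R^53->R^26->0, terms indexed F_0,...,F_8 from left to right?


chi = sum (-1)^i * rank:
(-1)^0*56=56
(-1)^1*65=-65
(-1)^2*24=24
(-1)^3*55=-55
(-1)^4*12=12
(-1)^5*26=-26
(-1)^6*50=50
(-1)^7*53=-53
(-1)^8*26=26
chi=-31


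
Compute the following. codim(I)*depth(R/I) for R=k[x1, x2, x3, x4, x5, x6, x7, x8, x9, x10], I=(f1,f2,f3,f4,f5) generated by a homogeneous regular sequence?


codim=5, depth=dim(R/I)=10-5=5
Product=5*5=25


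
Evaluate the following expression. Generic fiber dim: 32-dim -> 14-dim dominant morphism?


dim(fiber)=dim(X)-dim(Y)=32-14=18


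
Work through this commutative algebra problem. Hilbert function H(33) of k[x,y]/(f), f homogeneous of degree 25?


H(t)=d for t>=d-1.
d=25, t=33
H(33)=25


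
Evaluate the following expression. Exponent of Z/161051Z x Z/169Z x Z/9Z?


Exponent = lcm of the cyclic orders; pairwise coprime => product.
11^5*13^2*3^2=161051*169*9=244958571


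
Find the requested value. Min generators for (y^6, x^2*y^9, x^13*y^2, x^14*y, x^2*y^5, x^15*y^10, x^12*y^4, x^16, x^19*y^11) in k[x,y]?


Remove redundant (divisible by others).
x^15*y^10 redundant.
x^2*y^9 redundant.
x^19*y^11 redundant.
Min: x^16, x^14*y, x^13*y^2, x^12*y^4, x^2*y^5, y^6
Count=6


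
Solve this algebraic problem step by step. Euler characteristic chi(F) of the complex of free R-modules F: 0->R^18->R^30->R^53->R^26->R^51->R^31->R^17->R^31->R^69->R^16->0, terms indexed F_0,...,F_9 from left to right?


chi = sum (-1)^i * rank:
(-1)^0*18=18
(-1)^1*30=-30
(-1)^2*53=53
(-1)^3*26=-26
(-1)^4*51=51
(-1)^5*31=-31
(-1)^6*17=17
(-1)^7*31=-31
(-1)^8*69=69
(-1)^9*16=-16
chi=74


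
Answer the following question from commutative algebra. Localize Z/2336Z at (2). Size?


2-primary part: 2336=2^5*73
Size=2^5=32


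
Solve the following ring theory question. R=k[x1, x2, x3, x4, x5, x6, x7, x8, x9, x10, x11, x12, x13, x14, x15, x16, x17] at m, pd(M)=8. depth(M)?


pd+depth=depth(R)=17
depth=17-8=9


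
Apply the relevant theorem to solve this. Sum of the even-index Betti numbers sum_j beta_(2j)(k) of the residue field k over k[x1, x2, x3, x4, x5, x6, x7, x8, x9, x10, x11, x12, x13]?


Koszul resolution: beta_i(k)=C(n,i), n=13
sum_even C(13,i) = 2^(n-1) = 2^12 = 4096


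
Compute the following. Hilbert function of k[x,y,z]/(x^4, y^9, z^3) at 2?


Need i<4, j<9, k<3 with i+j+k=2.
For each i, j ranges over max(0,2-i-2)..min(8,2-i):
  i=0: j in [0,2] -> 3
  i=1: j in [0,1] -> 2
  i=2: j in [0,0] -> 1
H(2) = 3+2+1 = 6


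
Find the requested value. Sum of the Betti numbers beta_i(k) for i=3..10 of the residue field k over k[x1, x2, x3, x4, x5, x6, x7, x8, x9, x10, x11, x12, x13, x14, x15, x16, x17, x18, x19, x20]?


Koszul resolution: beta_i(k)=C(n,i), n=20
C(20,3)=1140, C(20,4)=4845, C(20,5)=15504, C(20,6)=38760, C(20,7)=77520, C(20,8)=125970, C(20,9)=167960, C(20,10)=184756
Sum=616455


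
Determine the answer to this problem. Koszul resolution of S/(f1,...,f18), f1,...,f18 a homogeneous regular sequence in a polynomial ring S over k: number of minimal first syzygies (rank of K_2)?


Regular sequence => Koszul complex is the minimal free resolution.
Syz_1 minimally generated by Koszul relations f_i*e_j - f_j*e_i (i<j): mu(Syz_1) = beta_2 = C(m,2) = m(m-1)/2
m=18
18*17/2 = 153


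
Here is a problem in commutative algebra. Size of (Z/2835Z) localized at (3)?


3-primary part: 2835=3^4*35
Size=3^4=81


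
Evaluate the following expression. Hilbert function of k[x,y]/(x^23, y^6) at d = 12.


k[x,y], I = (x^23, y^6), d = 12
Need i < 23 and d-i < 6.
Range: 7 <= i <= 12.
H(12) = 6


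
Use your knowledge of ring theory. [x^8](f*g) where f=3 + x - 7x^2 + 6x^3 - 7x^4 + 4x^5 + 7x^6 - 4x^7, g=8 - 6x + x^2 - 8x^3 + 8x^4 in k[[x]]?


[x^8] = sum a_i*b_j, i+j=8
  -7*8=-56
  4*-8=-32
  7*1=7
  -4*-6=24
Sum=-57


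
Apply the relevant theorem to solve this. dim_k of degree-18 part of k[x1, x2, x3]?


C(d+n-1,n-1)=C(20,2)=190


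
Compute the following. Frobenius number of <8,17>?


gcd(8,17)=1 => F=ab-a-b=8*17-8-17=136-25=111


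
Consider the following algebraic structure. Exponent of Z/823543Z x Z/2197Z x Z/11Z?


Exponent = lcm of the cyclic orders; pairwise coprime => product.
7^7*13^3*11^1=823543*2197*11=19902563681


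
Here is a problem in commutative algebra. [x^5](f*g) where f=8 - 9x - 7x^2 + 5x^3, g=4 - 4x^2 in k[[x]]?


[x^5] = sum a_i*b_j, i+j=5
  5*-4=-20
Sum=-20


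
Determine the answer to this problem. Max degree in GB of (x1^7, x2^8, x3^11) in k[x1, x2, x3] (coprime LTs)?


Pure powers, coprime LTs => already GB.
Degrees: 7, 8, 11
Max=11


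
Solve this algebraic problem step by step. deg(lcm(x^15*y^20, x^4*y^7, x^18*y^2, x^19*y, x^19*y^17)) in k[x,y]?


lcm = componentwise max:
x: max(15,4,18,19,19)=19
y: max(20,7,2,1,17)=20
Total=19+20=39


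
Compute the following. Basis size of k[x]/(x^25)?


Basis: 1,x,...,x^24
dim=25


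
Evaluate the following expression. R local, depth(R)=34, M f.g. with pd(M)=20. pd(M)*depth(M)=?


pd+depth=34
depth=34-20=14
pd*depth=20*14=280


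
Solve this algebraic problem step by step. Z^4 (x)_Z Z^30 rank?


rank(M(x)N) = rank(M)*rank(N)
4*30 = 120


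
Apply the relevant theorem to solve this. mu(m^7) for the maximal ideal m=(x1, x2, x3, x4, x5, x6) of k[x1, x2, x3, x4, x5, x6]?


Graded Nakayama: mu(m^d) = dim_k (m^d/m^(d+1)) = #degree-7 monomials in 6 vars
C(n+d-1,d)=C(12,7)=792


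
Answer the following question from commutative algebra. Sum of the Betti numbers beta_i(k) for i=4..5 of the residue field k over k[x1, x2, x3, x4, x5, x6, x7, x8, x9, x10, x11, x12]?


Koszul resolution: beta_i(k)=C(n,i), n=12
C(12,4)=495, C(12,5)=792
Sum=1287


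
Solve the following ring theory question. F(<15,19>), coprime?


gcd(15,19)=1 => F=ab-a-b=15*19-15-19=285-34=251


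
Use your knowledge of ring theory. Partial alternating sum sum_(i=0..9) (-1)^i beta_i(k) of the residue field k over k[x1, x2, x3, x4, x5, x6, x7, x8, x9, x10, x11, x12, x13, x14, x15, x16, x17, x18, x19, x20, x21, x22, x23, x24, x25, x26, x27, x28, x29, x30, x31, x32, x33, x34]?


Koszul resolution: beta_i(k)=C(n,i), n=34
sum_(i=0..p) (-1)^i C(n,i) = (-1)^p C(n-1,p)
(-1)^9*C(33,9) = (-1)^9*38567100 = -38567100


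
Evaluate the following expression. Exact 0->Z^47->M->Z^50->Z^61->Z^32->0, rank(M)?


Alt sum=0:
(-1)^0*47 + (-1)^1*? + (-1)^2*50 + (-1)^3*61 + (-1)^4*32=0
rank(M)=68


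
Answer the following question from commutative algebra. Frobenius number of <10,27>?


gcd(10,27)=1 => F=ab-a-b=10*27-10-27=270-37=233


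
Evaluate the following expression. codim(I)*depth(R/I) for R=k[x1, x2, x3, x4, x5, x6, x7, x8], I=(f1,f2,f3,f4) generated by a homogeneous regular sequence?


codim=4, depth=dim(R/I)=8-4=4
Product=4*4=16


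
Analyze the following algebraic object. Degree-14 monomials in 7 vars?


C(d+n-1,n-1)=C(20,6)=38760


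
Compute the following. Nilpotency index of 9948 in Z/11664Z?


9948^k mod 11664:
k=1: 9948
k=2: 5328
k=3: 1728
k=4: 9072
k=5: 3888
k=6: 0
First zero at k = 6


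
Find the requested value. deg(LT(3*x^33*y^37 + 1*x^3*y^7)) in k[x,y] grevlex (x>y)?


LT: 3*x^33*y^37
deg_x=33, deg_y=37
Total=33+37=70


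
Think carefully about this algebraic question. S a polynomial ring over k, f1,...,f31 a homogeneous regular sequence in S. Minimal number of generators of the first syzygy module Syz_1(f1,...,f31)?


Regular sequence => Koszul complex is the minimal free resolution.
Syz_1 minimally generated by Koszul relations f_i*e_j - f_j*e_i (i<j): mu(Syz_1) = beta_2 = C(m,2) = m(m-1)/2
m=31
31*30/2 = 465


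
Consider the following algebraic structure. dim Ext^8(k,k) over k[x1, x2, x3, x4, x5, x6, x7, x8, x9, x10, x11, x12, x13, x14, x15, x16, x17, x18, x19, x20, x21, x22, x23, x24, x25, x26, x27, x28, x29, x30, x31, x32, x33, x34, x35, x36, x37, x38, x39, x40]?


C(n,i)=C(40,8)=76904685


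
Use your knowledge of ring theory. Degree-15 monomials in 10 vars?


C(d+n-1,n-1)=C(24,9)=1307504


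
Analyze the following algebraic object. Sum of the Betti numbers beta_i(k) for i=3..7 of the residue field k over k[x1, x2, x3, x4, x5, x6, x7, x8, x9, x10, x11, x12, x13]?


Koszul resolution: beta_i(k)=C(n,i), n=13
C(13,3)=286, C(13,4)=715, C(13,5)=1287, C(13,6)=1716, C(13,7)=1716
Sum=5720


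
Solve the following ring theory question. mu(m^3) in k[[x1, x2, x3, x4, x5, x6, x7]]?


C(n+d-1,d)=C(9,3)=84


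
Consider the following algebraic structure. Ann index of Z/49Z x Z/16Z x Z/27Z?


Exponent = lcm of the cyclic orders; pairwise coprime => product.
7^2*2^4*3^3=49*16*27=21168


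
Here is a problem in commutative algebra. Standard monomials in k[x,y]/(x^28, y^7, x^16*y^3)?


k[x,y]/I, I = (x^28, y^7, x^16*y^3)
Rect: 28x7=196. Corner: (28-16)x(7-3)=48.
dim = 196-48 = 148


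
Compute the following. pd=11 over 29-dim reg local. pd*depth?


pd+depth=29
depth=29-11=18
pd*depth=11*18=198


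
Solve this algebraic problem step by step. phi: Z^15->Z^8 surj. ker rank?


rank(ker) = 15-8 = 7


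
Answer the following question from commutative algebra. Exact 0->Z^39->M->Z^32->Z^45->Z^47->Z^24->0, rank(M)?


Alt sum=0:
(-1)^0*39 + (-1)^1*? + (-1)^2*32 + (-1)^3*45 + (-1)^4*47 + (-1)^5*24=0
rank(M)=49


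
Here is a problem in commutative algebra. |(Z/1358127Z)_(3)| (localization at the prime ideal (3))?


3-primary part: 1358127=3^10*23
Size=3^10=59049


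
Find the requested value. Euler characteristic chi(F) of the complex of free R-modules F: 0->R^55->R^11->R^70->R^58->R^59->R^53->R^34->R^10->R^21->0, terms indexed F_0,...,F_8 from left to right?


chi = sum (-1)^i * rank:
(-1)^0*55=55
(-1)^1*11=-11
(-1)^2*70=70
(-1)^3*58=-58
(-1)^4*59=59
(-1)^5*53=-53
(-1)^6*34=34
(-1)^7*10=-10
(-1)^8*21=21
chi=107


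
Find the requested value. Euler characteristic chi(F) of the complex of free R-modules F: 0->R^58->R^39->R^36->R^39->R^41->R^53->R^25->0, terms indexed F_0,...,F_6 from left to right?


chi = sum (-1)^i * rank:
(-1)^0*58=58
(-1)^1*39=-39
(-1)^2*36=36
(-1)^3*39=-39
(-1)^4*41=41
(-1)^5*53=-53
(-1)^6*25=25
chi=29


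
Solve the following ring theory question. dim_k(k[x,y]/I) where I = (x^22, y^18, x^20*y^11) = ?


k[x,y]/I, I = (x^22, y^18, x^20*y^11)
Rect: 22x18=396. Corner: (22-20)x(18-11)=14.
dim = 396-14 = 382


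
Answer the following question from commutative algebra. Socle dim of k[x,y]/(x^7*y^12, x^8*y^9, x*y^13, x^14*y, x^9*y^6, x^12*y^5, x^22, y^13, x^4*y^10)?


Socle = ann(m) = span of standard monomials u with x*u, y*u in I (staircase corners).
Redundant generators: x*y^13, x^7*y^12
Minimal generators: x^22, x^14*y, x^12*y^5, x^9*y^6, x^8*y^9, x^4*y^10, y^13
Corners: x^3y^12, x^7y^9, x^8y^8, x^11y^5, x^13y^4, x^21
Socle dim=6


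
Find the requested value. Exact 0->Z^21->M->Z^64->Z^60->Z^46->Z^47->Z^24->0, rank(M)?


Alt sum=0:
(-1)^0*21 + (-1)^1*? + (-1)^2*64 + (-1)^3*60 + (-1)^4*46 + (-1)^5*47 + (-1)^6*24=0
rank(M)=48


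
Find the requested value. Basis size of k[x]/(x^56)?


Basis: 1,x,...,x^55
dim=56


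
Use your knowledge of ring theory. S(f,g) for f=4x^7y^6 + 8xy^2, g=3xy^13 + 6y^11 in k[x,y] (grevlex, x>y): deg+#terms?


LT(f)=4x^7y^6, LT(g)=3xy^13
lcm(LM)=x^7y^13
S(f,g) (scaled by 12 to clear denominators) = 3y^7*f - 4x^6*g = -24x^6y^11 + 24xy^9
2 terms, deg 17.
17+2=19


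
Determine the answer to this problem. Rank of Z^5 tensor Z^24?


rank(M(x)N) = rank(M)*rank(N)
5*24 = 120


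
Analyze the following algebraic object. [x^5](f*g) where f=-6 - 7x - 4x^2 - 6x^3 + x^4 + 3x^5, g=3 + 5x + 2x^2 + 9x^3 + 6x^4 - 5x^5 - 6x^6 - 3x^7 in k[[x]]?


[x^5] = sum a_i*b_j, i+j=5
  -6*-5=30
  -7*6=-42
  -4*9=-36
  -6*2=-12
  1*5=5
  3*3=9
Sum=-46


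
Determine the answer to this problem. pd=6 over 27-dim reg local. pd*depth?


pd+depth=27
depth=27-6=21
pd*depth=6*21=126


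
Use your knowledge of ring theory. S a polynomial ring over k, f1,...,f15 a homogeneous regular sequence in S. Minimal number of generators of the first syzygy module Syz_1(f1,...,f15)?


Regular sequence => Koszul complex is the minimal free resolution.
Syz_1 minimally generated by Koszul relations f_i*e_j - f_j*e_i (i<j): mu(Syz_1) = beta_2 = C(m,2) = m(m-1)/2
m=15
15*14/2 = 105


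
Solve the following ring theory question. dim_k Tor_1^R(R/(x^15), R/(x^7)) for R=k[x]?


Tor_1(R/I,R/J)=(I cap J)/IJ=(x^15)/(x^22)
dim=22-15=min(15,7)=7


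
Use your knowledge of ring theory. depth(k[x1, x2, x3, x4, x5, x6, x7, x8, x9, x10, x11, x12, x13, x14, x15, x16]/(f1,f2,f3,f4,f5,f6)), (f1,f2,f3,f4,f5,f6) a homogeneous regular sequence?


depth(R)=16
depth(R/I)=16-6=10


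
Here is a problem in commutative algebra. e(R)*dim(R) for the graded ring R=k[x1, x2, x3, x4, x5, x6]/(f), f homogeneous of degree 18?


e(R)=deg(f)=18, dim(R)=6-1=5
e*dim=18*5=90


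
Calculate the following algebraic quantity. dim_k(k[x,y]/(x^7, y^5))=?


Basis: x^i*y^j, i<7, j<5
7*5=35


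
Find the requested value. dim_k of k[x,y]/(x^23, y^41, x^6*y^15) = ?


k[x,y]/I, I = (x^23, y^41, x^6*y^15)
Rect: 23x41=943. Corner: (23-6)x(41-15)=442.
dim = 943-442 = 501


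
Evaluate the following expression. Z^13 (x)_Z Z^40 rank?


rank(M(x)N) = rank(M)*rank(N)
13*40 = 520


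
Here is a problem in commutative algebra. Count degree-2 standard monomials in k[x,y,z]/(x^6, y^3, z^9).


Need i<6, j<3, k<9 with i+j+k=2.
For each i, j ranges over max(0,2-i-8)..min(2,2-i):
  i=0: j in [0,2] -> 3
  i=1: j in [0,1] -> 2
  i=2: j in [0,0] -> 1
H(2) = 3+2+1 = 6


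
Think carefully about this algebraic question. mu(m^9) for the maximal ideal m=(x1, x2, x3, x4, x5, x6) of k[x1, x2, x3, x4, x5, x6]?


Graded Nakayama: mu(m^d) = dim_k (m^d/m^(d+1)) = #degree-9 monomials in 6 vars
C(n+d-1,d)=C(14,9)=2002


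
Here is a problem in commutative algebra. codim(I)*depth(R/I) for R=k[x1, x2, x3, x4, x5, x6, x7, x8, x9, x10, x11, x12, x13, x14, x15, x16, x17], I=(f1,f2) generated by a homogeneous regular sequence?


codim=2, depth=dim(R/I)=17-2=15
Product=2*15=30


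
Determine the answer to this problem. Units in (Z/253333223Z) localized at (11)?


Local ring = Z/19487171Z.
phi(19487171) = 11^6*(11-1) = 17715610


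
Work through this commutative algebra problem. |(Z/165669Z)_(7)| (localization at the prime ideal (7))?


7-primary part: 165669=7^4*69
Size=7^4=2401


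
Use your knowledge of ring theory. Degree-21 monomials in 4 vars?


C(d+n-1,n-1)=C(24,3)=2024


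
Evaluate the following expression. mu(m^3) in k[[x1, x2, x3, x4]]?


C(n+d-1,d)=C(6,3)=20


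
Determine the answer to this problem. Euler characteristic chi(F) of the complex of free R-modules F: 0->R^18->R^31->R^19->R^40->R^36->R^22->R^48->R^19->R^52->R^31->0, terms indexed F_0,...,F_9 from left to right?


chi = sum (-1)^i * rank:
(-1)^0*18=18
(-1)^1*31=-31
(-1)^2*19=19
(-1)^3*40=-40
(-1)^4*36=36
(-1)^5*22=-22
(-1)^6*48=48
(-1)^7*19=-19
(-1)^8*52=52
(-1)^9*31=-31
chi=30


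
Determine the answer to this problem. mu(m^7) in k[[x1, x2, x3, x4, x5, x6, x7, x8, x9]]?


C(n+d-1,d)=C(15,7)=6435


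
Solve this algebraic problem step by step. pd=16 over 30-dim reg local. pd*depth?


pd+depth=30
depth=30-16=14
pd*depth=16*14=224


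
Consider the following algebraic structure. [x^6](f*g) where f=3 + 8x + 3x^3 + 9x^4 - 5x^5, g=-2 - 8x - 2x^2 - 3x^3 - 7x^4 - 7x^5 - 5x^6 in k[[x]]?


[x^6] = sum a_i*b_j, i+j=6
  3*-5=-15
  8*-7=-56
  3*-3=-9
  9*-2=-18
  -5*-8=40
Sum=-58


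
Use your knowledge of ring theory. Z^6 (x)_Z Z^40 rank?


rank(M(x)N) = rank(M)*rank(N)
6*40 = 240


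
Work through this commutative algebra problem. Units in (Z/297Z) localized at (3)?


Local ring = Z/27Z.
phi(27) = 3^2*(3-1) = 18


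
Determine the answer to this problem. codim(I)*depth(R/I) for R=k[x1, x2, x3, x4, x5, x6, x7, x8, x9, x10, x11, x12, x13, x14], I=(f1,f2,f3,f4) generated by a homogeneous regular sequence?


codim=4, depth=dim(R/I)=14-4=10
Product=4*10=40


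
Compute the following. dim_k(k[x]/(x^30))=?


Basis: 1,x,...,x^29
dim=30


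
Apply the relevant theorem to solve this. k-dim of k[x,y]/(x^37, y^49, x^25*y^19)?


k[x,y]/I, I = (x^37, y^49, x^25*y^19)
Rect: 37x49=1813. Corner: (37-25)x(49-19)=360.
dim = 1813-360 = 1453


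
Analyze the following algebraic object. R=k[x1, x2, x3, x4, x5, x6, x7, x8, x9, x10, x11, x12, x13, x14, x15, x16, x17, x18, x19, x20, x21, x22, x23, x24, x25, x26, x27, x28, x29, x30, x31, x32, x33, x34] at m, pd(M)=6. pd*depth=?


pd+depth=34
depth=34-6=28
pd*depth=6*28=168


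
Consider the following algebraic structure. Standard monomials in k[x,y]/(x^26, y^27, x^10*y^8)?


k[x,y]/I, I = (x^26, y^27, x^10*y^8)
Rect: 26x27=702. Corner: (26-10)x(27-8)=304.
dim = 702-304 = 398


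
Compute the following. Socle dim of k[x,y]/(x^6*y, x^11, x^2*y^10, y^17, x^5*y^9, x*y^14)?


Socle = ann(m) = span of standard monomials u with x*u, y*u in I (staircase corners).
Minimal generators: x^11, x^6*y, x^5*y^9, x^2*y^10, x*y^14, y^17
Corners: y^16, xy^13, x^4y^9, x^5y^8, x^10
Socle dim=5


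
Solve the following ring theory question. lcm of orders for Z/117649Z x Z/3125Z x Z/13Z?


Exponent = lcm of the cyclic orders; pairwise coprime => product.
7^6*5^5*13^1=117649*3125*13=4779490625


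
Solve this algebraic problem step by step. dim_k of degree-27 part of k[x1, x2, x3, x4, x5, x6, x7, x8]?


C(d+n-1,n-1)=C(34,7)=5379616


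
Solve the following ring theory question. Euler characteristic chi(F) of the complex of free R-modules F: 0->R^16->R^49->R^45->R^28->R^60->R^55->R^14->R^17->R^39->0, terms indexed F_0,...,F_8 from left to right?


chi = sum (-1)^i * rank:
(-1)^0*16=16
(-1)^1*49=-49
(-1)^2*45=45
(-1)^3*28=-28
(-1)^4*60=60
(-1)^5*55=-55
(-1)^6*14=14
(-1)^7*17=-17
(-1)^8*39=39
chi=25


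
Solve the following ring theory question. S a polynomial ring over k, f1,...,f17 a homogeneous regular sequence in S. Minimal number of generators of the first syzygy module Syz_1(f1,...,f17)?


Regular sequence => Koszul complex is the minimal free resolution.
Syz_1 minimally generated by Koszul relations f_i*e_j - f_j*e_i (i<j): mu(Syz_1) = beta_2 = C(m,2) = m(m-1)/2
m=17
17*16/2 = 136


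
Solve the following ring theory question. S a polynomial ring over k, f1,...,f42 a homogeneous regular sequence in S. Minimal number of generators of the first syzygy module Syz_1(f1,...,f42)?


Regular sequence => Koszul complex is the minimal free resolution.
Syz_1 minimally generated by Koszul relations f_i*e_j - f_j*e_i (i<j): mu(Syz_1) = beta_2 = C(m,2) = m(m-1)/2
m=42
42*41/2 = 861


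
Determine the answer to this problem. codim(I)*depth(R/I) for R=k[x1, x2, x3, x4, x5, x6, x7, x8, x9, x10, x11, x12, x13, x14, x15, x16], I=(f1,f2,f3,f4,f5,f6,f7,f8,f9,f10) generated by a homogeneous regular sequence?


codim=10, depth=dim(R/I)=16-10=6
Product=10*6=60


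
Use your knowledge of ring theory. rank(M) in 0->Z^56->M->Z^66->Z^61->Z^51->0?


Alt sum=0:
(-1)^0*56 + (-1)^1*? + (-1)^2*66 + (-1)^3*61 + (-1)^4*51=0
rank(M)=112


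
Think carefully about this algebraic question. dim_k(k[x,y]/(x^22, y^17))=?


Basis: x^i*y^j, i<22, j<17
22*17=374


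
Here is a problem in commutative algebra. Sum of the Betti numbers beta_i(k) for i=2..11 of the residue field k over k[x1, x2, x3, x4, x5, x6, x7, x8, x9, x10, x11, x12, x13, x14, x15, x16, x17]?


Koszul resolution: beta_i(k)=C(n,i), n=17
C(17,2)=136, C(17,3)=680, C(17,4)=2380, C(17,5)=6188, C(17,6)=12376, C(17,7)=19448, C(17,8)=24310, C(17,9)=24310, C(17,10)=19448, C(17,11)=12376
Sum=121652


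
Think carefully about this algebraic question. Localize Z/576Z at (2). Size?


2-primary part: 576=2^6*9
Size=2^6=64


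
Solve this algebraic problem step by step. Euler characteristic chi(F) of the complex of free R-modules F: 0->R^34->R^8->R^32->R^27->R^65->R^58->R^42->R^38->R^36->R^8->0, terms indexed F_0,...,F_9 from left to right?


chi = sum (-1)^i * rank:
(-1)^0*34=34
(-1)^1*8=-8
(-1)^2*32=32
(-1)^3*27=-27
(-1)^4*65=65
(-1)^5*58=-58
(-1)^6*42=42
(-1)^7*38=-38
(-1)^8*36=36
(-1)^9*8=-8
chi=70


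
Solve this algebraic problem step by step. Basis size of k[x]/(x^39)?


Basis: 1,x,...,x^38
dim=39


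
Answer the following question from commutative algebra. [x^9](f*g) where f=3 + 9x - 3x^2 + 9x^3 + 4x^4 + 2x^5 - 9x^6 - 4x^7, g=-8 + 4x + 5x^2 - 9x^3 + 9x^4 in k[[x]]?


[x^9] = sum a_i*b_j, i+j=9
  2*9=18
  -9*-9=81
  -4*5=-20
Sum=79


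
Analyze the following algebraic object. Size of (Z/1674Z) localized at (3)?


3-primary part: 1674=3^3*62
Size=3^3=27


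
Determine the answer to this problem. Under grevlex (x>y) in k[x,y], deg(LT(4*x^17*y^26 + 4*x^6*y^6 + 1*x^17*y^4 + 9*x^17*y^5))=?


LT: 4*x^17*y^26
deg_x=17, deg_y=26
Total=17+26=43


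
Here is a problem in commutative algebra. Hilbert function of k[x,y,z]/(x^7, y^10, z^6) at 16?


Need i<7, j<10, k<6 with i+j+k=16.
For each i, j ranges over max(0,16-i-5)..min(9,16-i):
  i=0: j in [11,9] -> 0
  i=1: j in [10,9] -> 0
  i=2: j in [9,9] -> 1
  i=3: j in [8,9] -> 2
  i=4: j in [7,9] -> 3
  i=5: j in [6,9] -> 4
  i=6: j in [5,9] -> 5
H(16) = 0+0+1+2+3+4+5 = 15


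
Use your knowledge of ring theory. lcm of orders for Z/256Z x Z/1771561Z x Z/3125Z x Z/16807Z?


Exponent = lcm of the cyclic orders; pairwise coprime => product.
2^8*11^6*5^5*7^5=256*1771561*3125*16807=23819700581600000


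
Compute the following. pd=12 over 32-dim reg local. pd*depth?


pd+depth=32
depth=32-12=20
pd*depth=12*20=240


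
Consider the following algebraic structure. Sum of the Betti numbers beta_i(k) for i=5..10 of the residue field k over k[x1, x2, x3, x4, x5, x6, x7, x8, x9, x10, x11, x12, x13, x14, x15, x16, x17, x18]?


Koszul resolution: beta_i(k)=C(n,i), n=18
C(18,5)=8568, C(18,6)=18564, C(18,7)=31824, C(18,8)=43758, C(18,9)=48620, C(18,10)=43758
Sum=195092


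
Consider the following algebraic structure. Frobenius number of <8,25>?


gcd(8,25)=1 => F=ab-a-b=8*25-8-25=200-33=167


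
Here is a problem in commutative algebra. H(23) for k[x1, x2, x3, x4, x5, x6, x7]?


C(d+n-1,n-1)=C(29,6)=475020


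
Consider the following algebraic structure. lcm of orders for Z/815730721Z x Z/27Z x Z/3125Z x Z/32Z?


Exponent = lcm of the cyclic orders; pairwise coprime => product.
13^8*3^3*5^5*2^5=815730721*27*3125*32=2202472946700000


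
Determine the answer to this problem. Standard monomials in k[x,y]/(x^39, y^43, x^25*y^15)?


k[x,y]/I, I = (x^39, y^43, x^25*y^15)
Rect: 39x43=1677. Corner: (39-25)x(43-15)=392.
dim = 1677-392 = 1285


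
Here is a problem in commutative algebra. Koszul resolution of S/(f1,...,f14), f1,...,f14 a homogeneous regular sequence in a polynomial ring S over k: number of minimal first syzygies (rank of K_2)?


Regular sequence => Koszul complex is the minimal free resolution.
Syz_1 minimally generated by Koszul relations f_i*e_j - f_j*e_i (i<j): mu(Syz_1) = beta_2 = C(m,2) = m(m-1)/2
m=14
14*13/2 = 91


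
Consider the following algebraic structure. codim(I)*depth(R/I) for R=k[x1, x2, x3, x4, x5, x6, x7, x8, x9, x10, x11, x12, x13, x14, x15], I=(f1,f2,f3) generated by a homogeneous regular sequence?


codim=3, depth=dim(R/I)=15-3=12
Product=3*12=36


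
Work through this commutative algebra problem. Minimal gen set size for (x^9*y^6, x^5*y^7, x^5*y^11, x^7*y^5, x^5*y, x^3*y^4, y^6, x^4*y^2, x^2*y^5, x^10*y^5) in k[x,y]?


Remove redundant (divisible by others).
x^10*y^5 redundant.
x^9*y^6 redundant.
x^5*y^7 redundant.
x^7*y^5 redundant.
x^5*y^11 redundant.
Min: x^5*y, x^4*y^2, x^3*y^4, x^2*y^5, y^6
Count=5


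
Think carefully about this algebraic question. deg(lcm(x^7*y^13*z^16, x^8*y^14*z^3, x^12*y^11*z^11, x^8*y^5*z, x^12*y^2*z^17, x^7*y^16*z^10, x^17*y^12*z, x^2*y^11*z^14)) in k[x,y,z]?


lcm = componentwise max:
x: max(7,8,12,8,12,7,17,2)=17
y: max(13,14,11,5,2,16,12,11)=16
z: max(16,3,11,1,17,10,1,14)=17
Total=17+16+17=50


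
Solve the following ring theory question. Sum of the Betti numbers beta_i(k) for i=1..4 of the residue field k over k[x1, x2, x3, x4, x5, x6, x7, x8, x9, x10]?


Koszul resolution: beta_i(k)=C(n,i), n=10
C(10,1)=10, C(10,2)=45, C(10,3)=120, C(10,4)=210
Sum=385


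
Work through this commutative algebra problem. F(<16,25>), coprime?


gcd(16,25)=1 => F=ab-a-b=16*25-16-25=400-41=359


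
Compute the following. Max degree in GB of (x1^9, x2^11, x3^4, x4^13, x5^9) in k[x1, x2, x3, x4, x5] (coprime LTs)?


Pure powers, coprime LTs => already GB.
Degrees: 9, 11, 4, 13, 9
Max=13


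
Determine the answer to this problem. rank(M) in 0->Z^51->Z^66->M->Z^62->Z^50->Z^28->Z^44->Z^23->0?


Alt sum=0:
(-1)^0*51 + (-1)^1*66 + (-1)^2*? + (-1)^3*62 + (-1)^4*50 + (-1)^5*28 + (-1)^6*44 + (-1)^7*23=0
rank(M)=34


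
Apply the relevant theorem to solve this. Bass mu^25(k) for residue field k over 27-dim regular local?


C(n,i)=C(27,25)=351


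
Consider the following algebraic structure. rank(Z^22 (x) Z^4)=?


rank(M(x)N) = rank(M)*rank(N)
22*4 = 88


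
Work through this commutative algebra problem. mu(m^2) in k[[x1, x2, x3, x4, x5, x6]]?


C(n+d-1,d)=C(7,2)=21


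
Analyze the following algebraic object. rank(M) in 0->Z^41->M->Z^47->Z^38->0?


Alt sum=0:
(-1)^0*41 + (-1)^1*? + (-1)^2*47 + (-1)^3*38=0
rank(M)=50


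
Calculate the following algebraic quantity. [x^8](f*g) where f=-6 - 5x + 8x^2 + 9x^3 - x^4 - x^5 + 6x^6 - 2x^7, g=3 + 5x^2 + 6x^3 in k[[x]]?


[x^8] = sum a_i*b_j, i+j=8
  -1*6=-6
  6*5=30
Sum=24


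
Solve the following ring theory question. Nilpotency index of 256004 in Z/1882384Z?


256004^k mod 1882384:
k=1: 256004
k=2: 966672
k=3: 521360
k=4: 1690304
k=5: 268912
k=6: 0
First zero at k = 6


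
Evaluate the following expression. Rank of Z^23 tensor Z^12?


rank(M(x)N) = rank(M)*rank(N)
23*12 = 276


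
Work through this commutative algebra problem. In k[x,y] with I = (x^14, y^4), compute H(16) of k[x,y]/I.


k[x,y], I = (x^14, y^4), d = 16
Need i < 14 and d-i < 4.
Range: 13 <= i <= 13.
H(16) = 1


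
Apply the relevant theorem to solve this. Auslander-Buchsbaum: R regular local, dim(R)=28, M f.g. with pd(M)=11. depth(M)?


pd+depth=depth(R)=28
depth=28-11=17


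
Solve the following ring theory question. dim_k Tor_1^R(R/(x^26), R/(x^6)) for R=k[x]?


Tor_1(R/I,R/J)=(I cap J)/IJ=(x^26)/(x^32)
dim=32-26=min(26,6)=6


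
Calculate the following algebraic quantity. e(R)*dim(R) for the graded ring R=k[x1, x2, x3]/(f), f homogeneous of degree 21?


e(R)=deg(f)=21, dim(R)=3-1=2
e*dim=21*2=42


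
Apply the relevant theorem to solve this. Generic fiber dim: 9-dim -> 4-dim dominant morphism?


dim(fiber)=dim(X)-dim(Y)=9-4=5


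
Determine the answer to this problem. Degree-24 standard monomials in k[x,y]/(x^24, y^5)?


k[x,y], I = (x^24, y^5), d = 24
Need i < 24 and d-i < 5.
Range: 20 <= i <= 23.
H(24) = 4


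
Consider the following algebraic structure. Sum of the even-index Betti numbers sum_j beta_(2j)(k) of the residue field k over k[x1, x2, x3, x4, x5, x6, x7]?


Koszul resolution: beta_i(k)=C(n,i), n=7
sum_even C(7,i) = 2^(n-1) = 2^6 = 64


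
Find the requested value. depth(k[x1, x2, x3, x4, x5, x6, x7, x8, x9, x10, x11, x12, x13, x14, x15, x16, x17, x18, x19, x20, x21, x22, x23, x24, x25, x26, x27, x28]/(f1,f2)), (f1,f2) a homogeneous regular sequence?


depth(R)=28
depth(R/I)=28-2=26


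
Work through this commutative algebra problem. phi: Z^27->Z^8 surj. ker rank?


rank(ker) = 27-8 = 19


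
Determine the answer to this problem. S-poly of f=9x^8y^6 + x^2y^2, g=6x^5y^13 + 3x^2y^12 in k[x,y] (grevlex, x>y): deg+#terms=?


LT(f)=9x^8y^6, LT(g)=6x^5y^13
lcm(LM)=x^8y^13
S(f,g) (scaled by 54 to clear denominators) = 6y^7*f - 9x^3*g = -27x^5y^12 + 6x^2y^9
2 terms, deg 17.
17+2=19


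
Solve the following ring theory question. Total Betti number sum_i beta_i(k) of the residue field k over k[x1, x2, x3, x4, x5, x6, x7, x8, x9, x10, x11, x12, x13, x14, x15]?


Koszul resolution: beta_i(k)=C(n,i), n=15
sum_i C(15,i) = 2^15 = 32768


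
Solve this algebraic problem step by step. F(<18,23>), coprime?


gcd(18,23)=1 => F=ab-a-b=18*23-18-23=414-41=373


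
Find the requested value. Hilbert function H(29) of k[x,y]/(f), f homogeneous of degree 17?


H(t)=d for t>=d-1.
d=17, t=29
H(29)=17


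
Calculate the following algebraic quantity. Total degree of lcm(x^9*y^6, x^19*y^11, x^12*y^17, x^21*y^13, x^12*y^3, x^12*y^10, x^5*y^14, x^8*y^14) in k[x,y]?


lcm = componentwise max:
x: max(9,19,12,21,12,12,5,8)=21
y: max(6,11,17,13,3,10,14,14)=17
Total=21+17=38


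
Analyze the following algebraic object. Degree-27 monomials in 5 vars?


C(d+n-1,n-1)=C(31,4)=31465


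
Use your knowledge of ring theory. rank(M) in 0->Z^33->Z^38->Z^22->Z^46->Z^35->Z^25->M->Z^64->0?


Alt sum=0:
(-1)^0*33 + (-1)^1*38 + (-1)^2*22 + (-1)^3*46 + (-1)^4*35 + (-1)^5*25 + (-1)^6*? + (-1)^7*64=0
rank(M)=83


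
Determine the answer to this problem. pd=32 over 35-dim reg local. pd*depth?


pd+depth=35
depth=35-32=3
pd*depth=32*3=96


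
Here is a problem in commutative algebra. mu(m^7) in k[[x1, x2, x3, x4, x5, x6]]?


C(n+d-1,d)=C(12,7)=792


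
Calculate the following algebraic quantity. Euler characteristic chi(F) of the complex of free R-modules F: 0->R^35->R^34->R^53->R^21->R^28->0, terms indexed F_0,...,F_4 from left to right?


chi = sum (-1)^i * rank:
(-1)^0*35=35
(-1)^1*34=-34
(-1)^2*53=53
(-1)^3*21=-21
(-1)^4*28=28
chi=61


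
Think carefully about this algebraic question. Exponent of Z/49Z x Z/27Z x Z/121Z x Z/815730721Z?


Exponent = lcm of the cyclic orders; pairwise coprime => product.
7^2*3^3*11^2*13^8=49*27*121*815730721=130584621009843


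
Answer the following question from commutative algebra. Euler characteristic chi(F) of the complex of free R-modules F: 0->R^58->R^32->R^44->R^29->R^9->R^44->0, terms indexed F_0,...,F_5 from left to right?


chi = sum (-1)^i * rank:
(-1)^0*58=58
(-1)^1*32=-32
(-1)^2*44=44
(-1)^3*29=-29
(-1)^4*9=9
(-1)^5*44=-44
chi=6


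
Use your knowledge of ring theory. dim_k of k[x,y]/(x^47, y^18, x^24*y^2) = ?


k[x,y]/I, I = (x^47, y^18, x^24*y^2)
Rect: 47x18=846. Corner: (47-24)x(18-2)=368.
dim = 846-368 = 478


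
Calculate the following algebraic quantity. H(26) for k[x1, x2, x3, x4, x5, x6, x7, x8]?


C(d+n-1,n-1)=C(33,7)=4272048


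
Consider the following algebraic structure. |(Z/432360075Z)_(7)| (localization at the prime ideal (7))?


7-primary part: 432360075=7^8*75
Size=7^8=5764801


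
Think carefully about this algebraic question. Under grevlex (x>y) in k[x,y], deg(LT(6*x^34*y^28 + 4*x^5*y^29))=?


LT: 6*x^34*y^28
deg_x=34, deg_y=28
Total=34+28=62


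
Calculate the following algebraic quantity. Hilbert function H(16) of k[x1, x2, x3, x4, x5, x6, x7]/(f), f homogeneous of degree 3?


C(22,6)-C(19,6)=74613-27132=47481


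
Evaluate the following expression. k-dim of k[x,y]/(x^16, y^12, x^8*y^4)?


k[x,y]/I, I = (x^16, y^12, x^8*y^4)
Rect: 16x12=192. Corner: (16-8)x(12-4)=64.
dim = 192-64 = 128


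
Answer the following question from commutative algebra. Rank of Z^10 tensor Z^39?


rank(M(x)N) = rank(M)*rank(N)
10*39 = 390


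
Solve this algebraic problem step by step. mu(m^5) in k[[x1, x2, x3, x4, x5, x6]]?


C(n+d-1,d)=C(10,5)=252


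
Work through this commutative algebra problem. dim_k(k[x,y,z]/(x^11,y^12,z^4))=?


Basis: x^iy^jz^k, i<11,j<12,k<4
11*12*4=528


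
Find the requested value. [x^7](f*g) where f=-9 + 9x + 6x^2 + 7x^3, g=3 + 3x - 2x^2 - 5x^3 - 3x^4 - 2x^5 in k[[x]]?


[x^7] = sum a_i*b_j, i+j=7
  6*-2=-12
  7*-3=-21
Sum=-33


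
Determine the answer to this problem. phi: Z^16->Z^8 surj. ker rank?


rank(ker) = 16-8 = 8


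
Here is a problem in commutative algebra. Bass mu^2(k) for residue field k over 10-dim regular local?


C(n,i)=C(10,2)=45


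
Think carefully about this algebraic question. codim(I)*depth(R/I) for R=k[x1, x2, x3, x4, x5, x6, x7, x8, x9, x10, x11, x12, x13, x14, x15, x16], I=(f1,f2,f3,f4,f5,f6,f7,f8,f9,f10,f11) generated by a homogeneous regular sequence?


codim=11, depth=dim(R/I)=16-11=5
Product=11*5=55


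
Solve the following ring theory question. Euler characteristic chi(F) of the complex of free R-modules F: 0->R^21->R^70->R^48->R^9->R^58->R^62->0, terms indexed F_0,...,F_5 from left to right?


chi = sum (-1)^i * rank:
(-1)^0*21=21
(-1)^1*70=-70
(-1)^2*48=48
(-1)^3*9=-9
(-1)^4*58=58
(-1)^5*62=-62
chi=-14


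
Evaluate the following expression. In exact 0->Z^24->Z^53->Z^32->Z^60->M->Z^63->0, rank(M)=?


Alt sum=0:
(-1)^0*24 + (-1)^1*53 + (-1)^2*32 + (-1)^3*60 + (-1)^4*? + (-1)^5*63=0
rank(M)=120


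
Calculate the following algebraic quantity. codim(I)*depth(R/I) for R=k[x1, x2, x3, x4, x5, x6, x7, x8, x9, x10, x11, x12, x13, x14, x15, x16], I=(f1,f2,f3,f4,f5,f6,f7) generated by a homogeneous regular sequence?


codim=7, depth=dim(R/I)=16-7=9
Product=7*9=63


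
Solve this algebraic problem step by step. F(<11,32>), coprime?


gcd(11,32)=1 => F=ab-a-b=11*32-11-32=352-43=309


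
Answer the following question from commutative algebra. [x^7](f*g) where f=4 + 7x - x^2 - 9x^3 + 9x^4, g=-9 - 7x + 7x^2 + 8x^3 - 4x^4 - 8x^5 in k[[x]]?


[x^7] = sum a_i*b_j, i+j=7
  -1*-8=8
  -9*-4=36
  9*8=72
Sum=116


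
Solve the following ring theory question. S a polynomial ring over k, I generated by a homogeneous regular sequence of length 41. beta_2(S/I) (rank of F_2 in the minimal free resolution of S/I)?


Regular sequence => Koszul complex is the minimal free resolution.
Syz_1 minimally generated by Koszul relations f_i*e_j - f_j*e_i (i<j): mu(Syz_1) = beta_2 = C(m,2) = m(m-1)/2
m=41
41*40/2 = 820


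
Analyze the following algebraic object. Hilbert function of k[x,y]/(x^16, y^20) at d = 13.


k[x,y], I = (x^16, y^20), d = 13
Need i < 16 and d-i < 20.
Range: 0 <= i <= 13.
H(13) = 14


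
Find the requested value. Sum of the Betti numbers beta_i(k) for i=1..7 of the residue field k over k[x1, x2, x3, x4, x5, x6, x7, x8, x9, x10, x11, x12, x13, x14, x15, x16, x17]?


Koszul resolution: beta_i(k)=C(n,i), n=17
C(17,1)=17, C(17,2)=136, C(17,3)=680, C(17,4)=2380, C(17,5)=6188, C(17,6)=12376, C(17,7)=19448
Sum=41225


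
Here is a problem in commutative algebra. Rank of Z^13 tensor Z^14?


rank(M(x)N) = rank(M)*rank(N)
13*14 = 182


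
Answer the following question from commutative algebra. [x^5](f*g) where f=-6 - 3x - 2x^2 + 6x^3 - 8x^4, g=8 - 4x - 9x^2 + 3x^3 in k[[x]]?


[x^5] = sum a_i*b_j, i+j=5
  -2*3=-6
  6*-9=-54
  -8*-4=32
Sum=-28


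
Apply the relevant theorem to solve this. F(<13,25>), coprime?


gcd(13,25)=1 => F=ab-a-b=13*25-13-25=325-38=287


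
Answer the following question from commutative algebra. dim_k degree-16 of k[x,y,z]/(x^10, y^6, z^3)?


Need i<10, j<6, k<3 with i+j+k=16.
For each i, j ranges over max(0,16-i-2)..min(5,16-i):
  i=0: j in [14,5] -> 0
  i=1: j in [13,5] -> 0
  i=2: j in [12,5] -> 0
  i=3: j in [11,5] -> 0
  i=4: j in [10,5] -> 0
  i=5: j in [9,5] -> 0
  i=6: j in [8,5] -> 0
  i=7: j in [7,5] -> 0
  i=8: j in [6,5] -> 0
  i=9: j in [5,5] -> 1
H(16) = 0+0+0+0+0+0+0+0+0+1 = 1


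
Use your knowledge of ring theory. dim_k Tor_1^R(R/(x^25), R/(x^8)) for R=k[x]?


Tor_1(R/I,R/J)=(I cap J)/IJ=(x^25)/(x^33)
dim=33-25=min(25,8)=8


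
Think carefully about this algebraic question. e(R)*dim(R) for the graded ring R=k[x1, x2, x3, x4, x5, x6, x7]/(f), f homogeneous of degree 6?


e(R)=deg(f)=6, dim(R)=7-1=6
e*dim=6*6=36


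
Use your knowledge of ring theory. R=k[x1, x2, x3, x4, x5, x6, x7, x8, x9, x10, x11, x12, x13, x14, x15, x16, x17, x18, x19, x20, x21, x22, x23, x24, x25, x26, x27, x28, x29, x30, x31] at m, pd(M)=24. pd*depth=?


pd+depth=31
depth=31-24=7
pd*depth=24*7=168


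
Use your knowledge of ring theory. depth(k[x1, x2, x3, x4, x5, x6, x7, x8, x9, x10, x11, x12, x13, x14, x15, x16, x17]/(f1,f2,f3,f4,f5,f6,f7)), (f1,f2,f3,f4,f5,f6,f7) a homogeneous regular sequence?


depth(R)=17
depth(R/I)=17-7=10


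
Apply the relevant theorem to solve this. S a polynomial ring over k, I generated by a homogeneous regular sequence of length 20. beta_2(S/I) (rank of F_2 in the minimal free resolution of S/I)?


Regular sequence => Koszul complex is the minimal free resolution.
Syz_1 minimally generated by Koszul relations f_i*e_j - f_j*e_i (i<j): mu(Syz_1) = beta_2 = C(m,2) = m(m-1)/2
m=20
20*19/2 = 190


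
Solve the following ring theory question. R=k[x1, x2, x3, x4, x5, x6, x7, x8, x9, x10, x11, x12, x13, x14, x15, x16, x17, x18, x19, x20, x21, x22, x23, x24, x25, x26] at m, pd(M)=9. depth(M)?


pd+depth=depth(R)=26
depth=26-9=17


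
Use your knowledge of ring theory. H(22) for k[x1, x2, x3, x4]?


C(d+n-1,n-1)=C(25,3)=2300


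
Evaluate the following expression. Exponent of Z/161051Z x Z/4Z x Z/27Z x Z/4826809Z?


Exponent = lcm of the cyclic orders; pairwise coprime => product.
11^5*2^2*3^3*13^6=161051*4*27*4826809=83955140955972


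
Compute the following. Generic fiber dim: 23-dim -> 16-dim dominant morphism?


dim(fiber)=dim(X)-dim(Y)=23-16=7


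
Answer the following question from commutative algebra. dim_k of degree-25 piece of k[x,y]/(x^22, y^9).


k[x,y], I = (x^22, y^9), d = 25
Need i < 22 and d-i < 9.
Range: 17 <= i <= 21.
H(25) = 5


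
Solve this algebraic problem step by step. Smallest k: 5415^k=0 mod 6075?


5415^k mod 6075:
k=1: 5415
k=2: 4275
k=3: 3375
k=4: 2025
k=5: 0
First zero at k = 5


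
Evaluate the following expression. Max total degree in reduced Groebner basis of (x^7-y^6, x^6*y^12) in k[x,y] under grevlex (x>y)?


LT(f1)=x^7, LT(f2)=x^6y^12, lcm=x^7y^12
S(f1,f2) = y^12*f1 - x^1*f2 = -y^18
Reduced GB = {f1, f2, y^18}; degrees 7, 18, 18
Max = 18


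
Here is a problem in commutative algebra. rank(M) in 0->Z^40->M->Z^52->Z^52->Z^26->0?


Alt sum=0:
(-1)^0*40 + (-1)^1*? + (-1)^2*52 + (-1)^3*52 + (-1)^4*26=0
rank(M)=66


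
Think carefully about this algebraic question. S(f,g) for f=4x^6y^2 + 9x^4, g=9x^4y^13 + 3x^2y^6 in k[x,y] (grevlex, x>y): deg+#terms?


LT(f)=4x^6y^2, LT(g)=9x^4y^13
lcm(LM)=x^6y^13
S(f,g) (scaled by 36 to clear denominators) = 9y^11*f - 4x^2*g = 81x^4y^11 - 12x^4y^6
2 terms, deg 15.
15+2=17


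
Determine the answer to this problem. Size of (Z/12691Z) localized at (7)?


7-primary part: 12691=7^3*37
Size=7^3=343


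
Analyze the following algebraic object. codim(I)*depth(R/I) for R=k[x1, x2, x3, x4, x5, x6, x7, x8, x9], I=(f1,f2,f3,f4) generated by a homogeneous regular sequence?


codim=4, depth=dim(R/I)=9-4=5
Product=4*5=20


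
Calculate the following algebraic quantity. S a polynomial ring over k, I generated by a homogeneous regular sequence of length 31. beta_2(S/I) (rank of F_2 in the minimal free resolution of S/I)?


Regular sequence => Koszul complex is the minimal free resolution.
Syz_1 minimally generated by Koszul relations f_i*e_j - f_j*e_i (i<j): mu(Syz_1) = beta_2 = C(m,2) = m(m-1)/2
m=31
31*30/2 = 465
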